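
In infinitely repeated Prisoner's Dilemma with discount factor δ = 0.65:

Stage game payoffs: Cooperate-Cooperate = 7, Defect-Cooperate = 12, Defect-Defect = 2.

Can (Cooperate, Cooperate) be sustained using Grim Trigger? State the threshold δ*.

δ* = 0.5; since δ = 0.65 ≥ 0.5, cooperation can be sustained

Work:
For Grim Trigger:
Cooperate forever: 7/(1-δ)
Defect then punished: 12 + 2·δ/(1-δ)
Need: 7/(1-δ) ≥ 12 + 2·δ/(1-δ)
Solving: δ ≥ (T-R)/(T-P) = (12-7)/(12-2) = 0.5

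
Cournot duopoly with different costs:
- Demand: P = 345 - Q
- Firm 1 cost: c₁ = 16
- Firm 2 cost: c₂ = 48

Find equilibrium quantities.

q₁* = 120.33, q₂* = 88.33

Work:
Reaction: q₁ = (345 - 16 - q₂)/2
Reaction: q₂ = (345 - 48 - q₁)/2
Solve simultaneously:
q₁* = (345 - 2×16 + 48)/3 = 120.33
q₂* = (345 - 2×48 + 16)/3 = 88.33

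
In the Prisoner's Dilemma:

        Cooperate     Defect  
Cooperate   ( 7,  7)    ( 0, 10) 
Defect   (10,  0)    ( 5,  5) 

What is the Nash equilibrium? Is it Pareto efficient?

(Defect, Defect) is NE; not Pareto efficient

Work:
Defect dominates Cooperate for both players:
If P2 cooperates: Defect (10) > Cooperate (7)
If P2 defects: Defect (5) > Cooperate (0)
NE: (Defect, Defect) with payoff (5, 5)
But (Cooperate, Cooperate) = (7, 7) Pareto dominates (5, 5)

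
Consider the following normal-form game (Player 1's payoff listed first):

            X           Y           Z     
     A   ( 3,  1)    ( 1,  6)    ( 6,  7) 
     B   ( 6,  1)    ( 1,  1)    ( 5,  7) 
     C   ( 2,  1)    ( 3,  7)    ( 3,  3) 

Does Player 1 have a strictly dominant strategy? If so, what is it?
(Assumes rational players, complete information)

No strictly dominant strategy exists for Player 1

Work:
A strategy strictly dominates another if it gives a strictly higher payoff against every opponent action. Compare each pair of P1's strategies column-by-column:
  A vs B: [3 vs 6, 1 vs 1, 6 vs 5] → A does not strictly dominate B (column X: 3 ≤ 6)
  A vs C: [3 vs 2, 1 vs 3, 6 vs 3] → A does not strictly dominate C (column Y: 1 ≤ 3)
  B vs A: [6 vs 3, 1 vs 1, 5 vs 6] → B does not strictly dominate A (column Y: 1 ≤ 1)
  B vs C: [6 vs 2, 1 vs 3, 5 vs 3] → B does not strictly dominate C (column Y: 1 ≤ 3)
  C vs A: [2 vs 3, 3 vs 1, 3 vs 6] → C does not strictly dominate A (column X: 2 ≤ 3)
  C vs B: [2 vs 6, 3 vs 1, 3 vs 5] → C does not strictly dominate B (column X: 2 ≤ 6)
No single strategy strictly dominates all others → no strictly dominant strategy.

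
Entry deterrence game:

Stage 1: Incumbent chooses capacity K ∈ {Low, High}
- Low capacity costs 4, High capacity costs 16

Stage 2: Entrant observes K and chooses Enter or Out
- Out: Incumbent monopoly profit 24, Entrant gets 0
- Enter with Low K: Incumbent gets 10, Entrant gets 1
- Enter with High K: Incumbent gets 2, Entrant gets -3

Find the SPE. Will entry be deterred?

SPE: (High, Enter|Low, Out|High); Entry deterred. Incumbent net profit = 8

Work:
After Low K: Entrant enters (1 > 0)
After High K: Entrant stays out (-3 < 0)
Incumbent: Low → 10−4=6, High → 24−16=8
Incumbent chooses High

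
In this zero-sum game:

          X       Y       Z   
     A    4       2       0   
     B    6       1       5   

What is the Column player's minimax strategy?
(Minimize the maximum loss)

Column should play Y, value = 2

Work:
Column player minimizes Row's maximum payoff:
Column X: max payoff to Row = 6
Column Y: max payoff to Row = 2
Column Z: max payoff to Row = 5
Minimum is 2, achieved by column Y.
Minimax strategy: Y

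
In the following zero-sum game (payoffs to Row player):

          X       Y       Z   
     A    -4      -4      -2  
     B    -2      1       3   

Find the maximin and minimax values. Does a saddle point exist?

Maximin = -2, Minimax = -2, Saddle: True

Work:
Row minimums: [-4, -2] → maximin = -2
Column maximums: [-2, 1, 3] → minimax = -2
Saddle point exists! Game value = -2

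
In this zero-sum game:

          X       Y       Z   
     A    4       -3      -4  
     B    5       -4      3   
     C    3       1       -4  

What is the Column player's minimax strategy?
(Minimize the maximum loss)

Column should play Y, value = 1

Work:
Column player minimizes Row's maximum payoff:
Column X: max payoff to Row = 5
Column Y: max payoff to Row = 1
Column Z: max payoff to Row = 3
Minimum is 1, achieved by column Y.
Minimax strategy: Y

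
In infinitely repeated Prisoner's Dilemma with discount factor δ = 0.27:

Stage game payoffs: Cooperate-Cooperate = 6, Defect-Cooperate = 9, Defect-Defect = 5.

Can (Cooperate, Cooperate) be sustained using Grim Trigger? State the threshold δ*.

δ* = 0.75; since δ = 0.27 < 0.75, cooperation cannot be sustained

Work:
For Grim Trigger:
Cooperate forever: 6/(1-δ)
Defect then punished: 9 + 5·δ/(1-δ)
Need: 6/(1-δ) ≥ 9 + 5·δ/(1-δ)
Solving: δ ≥ (T-R)/(T-P) = (9-6)/(9-5) = 0.75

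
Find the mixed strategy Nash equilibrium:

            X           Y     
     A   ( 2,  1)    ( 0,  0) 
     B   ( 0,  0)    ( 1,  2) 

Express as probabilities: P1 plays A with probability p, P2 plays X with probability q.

p = 0.6667, q = 0.3333

Work:
Find probabilities that make opponent indifferent:
P2 chooses q to make P1 indifferent between A and B
P1 chooses p to make P2 indifferent between X and Y
Mixed NE: P1 plays (A: 0.6667, B: 0.3333), P2 plays (X: 0.3333, Y: 0.6667)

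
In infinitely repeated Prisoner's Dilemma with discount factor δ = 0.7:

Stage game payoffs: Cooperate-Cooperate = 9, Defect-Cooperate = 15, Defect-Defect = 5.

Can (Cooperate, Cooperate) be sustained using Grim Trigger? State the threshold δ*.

δ* = 0.6; since δ = 0.7 ≥ 0.6, cooperation can be sustained

Work:
For Grim Trigger:
Cooperate forever: 9/(1-δ)
Defect then punished: 15 + 5·δ/(1-δ)
Need: 9/(1-δ) ≥ 15 + 5·δ/(1-δ)
Solving: δ ≥ (T-R)/(T-P) = (15-9)/(15-5) = 0.6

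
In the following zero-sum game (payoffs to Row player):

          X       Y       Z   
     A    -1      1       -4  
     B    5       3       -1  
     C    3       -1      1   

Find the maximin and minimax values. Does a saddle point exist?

Maximin = -1, Minimax = 1, Saddle: False

Work:
Row minimums: [-4, -1, -1] → maximin = -1
Column maximums: [5, 3, 1] → minimax = 1
No saddle point (maximin ≠ minimax). Mixed strategy needed.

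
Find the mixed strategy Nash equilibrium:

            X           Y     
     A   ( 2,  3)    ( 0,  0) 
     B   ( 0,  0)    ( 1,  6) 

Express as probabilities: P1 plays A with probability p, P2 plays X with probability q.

p = 0.6667, q = 0.3333

Work:
Find probabilities that make opponent indifferent:
P2 chooses q to make P1 indifferent between A and B
P1 chooses p to make P2 indifferent between X and Y
Mixed NE: P1 plays (A: 0.6667, B: 0.3333), P2 plays (X: 0.3333, Y: 0.6667)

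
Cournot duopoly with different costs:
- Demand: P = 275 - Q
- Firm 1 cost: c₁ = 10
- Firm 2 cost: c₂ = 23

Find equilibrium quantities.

q₁* = 92.67, q₂* = 79.67

Work:
Reaction: q₁ = (275 - 10 - q₂)/2
Reaction: q₂ = (275 - 23 - q₁)/2
Solve simultaneously:
q₁* = (275 - 2×10 + 23)/3 = 92.67
q₂* = (275 - 2×23 + 10)/3 = 79.67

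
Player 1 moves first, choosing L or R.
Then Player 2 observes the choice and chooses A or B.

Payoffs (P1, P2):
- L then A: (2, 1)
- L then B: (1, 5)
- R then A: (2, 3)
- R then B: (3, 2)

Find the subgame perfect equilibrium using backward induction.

P1 plays R, P2 plays B after L and A after R; Payoff (2, 3)

Work:
Backward induction:
After L: P2 chooses B → P1 gets 1
After R: P2 chooses A → P1 gets 2
P1 chooses R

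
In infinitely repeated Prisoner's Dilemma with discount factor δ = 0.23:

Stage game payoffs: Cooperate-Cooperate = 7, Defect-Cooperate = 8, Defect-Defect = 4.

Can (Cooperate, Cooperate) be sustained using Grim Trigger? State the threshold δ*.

δ* = 0.25; since δ = 0.23 < 0.25, cooperation cannot be sustained

Work:
For Grim Trigger:
Cooperate forever: 7/(1-δ)
Defect then punished: 8 + 4·δ/(1-δ)
Need: 7/(1-δ) ≥ 8 + 4·δ/(1-δ)
Solving: δ ≥ (T-R)/(T-P) = (8-7)/(8-4) = 0.25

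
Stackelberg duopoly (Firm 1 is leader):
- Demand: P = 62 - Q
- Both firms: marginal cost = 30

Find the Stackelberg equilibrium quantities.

q₁* (leader) = 16.0, q₂* (follower) = 8.0

Work:
Follower's reaction: q₂ = (a - c - q₁)/2
Leader substitutes: π₁ = q₁·(a - q₁ - (a-c-q₁)/2 - c)
FOC: q₁* = (62 - 30)/2 = 16.00
Then: q₂* = (62 - 30 - 16.0)/2 = 8.00
Leader has first-mover advantage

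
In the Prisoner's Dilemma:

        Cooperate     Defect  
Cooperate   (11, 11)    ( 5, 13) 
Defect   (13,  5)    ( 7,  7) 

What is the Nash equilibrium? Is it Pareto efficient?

(Defect, Defect) is NE; not Pareto efficient

Work:
Defect dominates Cooperate for both players:
If P2 cooperates: Defect (13) > Cooperate (11)
If P2 defects: Defect (7) > Cooperate (5)
NE: (Defect, Defect) with payoff (7, 7)
But (Cooperate, Cooperate) = (11, 11) Pareto dominates (7, 7)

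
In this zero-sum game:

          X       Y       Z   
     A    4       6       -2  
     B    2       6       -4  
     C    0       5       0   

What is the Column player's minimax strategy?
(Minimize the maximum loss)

Column should play Z, value = 0

Work:
Column player minimizes Row's maximum payoff:
Column X: max payoff to Row = 4
Column Y: max payoff to Row = 6
Column Z: max payoff to Row = 0
Minimum is 0, achieved by column Z.
Minimax strategy: Z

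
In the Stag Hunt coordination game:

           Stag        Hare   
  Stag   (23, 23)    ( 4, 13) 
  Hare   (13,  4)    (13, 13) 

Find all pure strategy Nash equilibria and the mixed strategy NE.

Pure NE: (Stag, Stag) and (Hare, Hare); Mixed NE: p = 0.4737, q = 0.4737

Work:
Check pure NE:
(Stag, Stag): (23, 23) - no unilateral deviation beneficial
(Hare, Hare): (13, 13) - no unilateral deviation beneficial
Mixed NE: P1 plays Stag with p = 0.4737, P2 plays Stag with q = 0.4737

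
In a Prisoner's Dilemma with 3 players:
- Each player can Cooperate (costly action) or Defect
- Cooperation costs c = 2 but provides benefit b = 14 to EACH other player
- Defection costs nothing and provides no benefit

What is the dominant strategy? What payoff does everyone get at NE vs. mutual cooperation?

Dominant: Defect; NE payoff = 0; Coop payoff = 26

Work:
Defect dominates (saves cost c = 2, benefit to others is external)
NE: All defect → everyone gets 0
If all cooperate: each receives (2)×14 - 2 = 26
Social dilemma: 26 > 0 but NE gives 0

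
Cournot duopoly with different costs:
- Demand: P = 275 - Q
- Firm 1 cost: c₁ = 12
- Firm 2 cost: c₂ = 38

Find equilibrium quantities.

q₁* = 96.33, q₂* = 70.33

Work:
Reaction: q₁ = (275 - 12 - q₂)/2
Reaction: q₂ = (275 - 38 - q₁)/2
Solve simultaneously:
q₁* = (275 - 2×12 + 38)/3 = 96.33
q₂* = (275 - 2×38 + 12)/3 = 70.33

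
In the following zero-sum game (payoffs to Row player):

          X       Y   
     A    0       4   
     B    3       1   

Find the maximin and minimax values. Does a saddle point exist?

Maximin = 1, Minimax = 3, Saddle: False

Work:
Row minimums: [0, 1] → maximin = 1
Column maximums: [3, 4] → minimax = 3
No saddle point (maximin ≠ minimax). Mixed strategy needed.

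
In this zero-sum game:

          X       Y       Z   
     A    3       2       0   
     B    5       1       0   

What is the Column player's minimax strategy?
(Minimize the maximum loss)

Column should play Z, value = 0

Work:
Column player minimizes Row's maximum payoff:
Column X: max payoff to Row = 5
Column Y: max payoff to Row = 2
Column Z: max payoff to Row = 0
Minimum is 0, achieved by column Z.
Minimax strategy: Z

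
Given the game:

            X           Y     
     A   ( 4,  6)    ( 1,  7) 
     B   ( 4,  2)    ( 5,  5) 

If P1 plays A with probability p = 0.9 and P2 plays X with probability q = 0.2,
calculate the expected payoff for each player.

E[P1] = 1.92, E[P2] = 6.56

Work:
E[P1] = p·q·π₁(A,X) + p·(1-q)·π₁(A,Y) + (1-p)·q·π₁(B,X) + (1-p)·(1-q)·π₁(B,Y)
= 0.9·0.2·4 + 0.9·0.8·1 + 0.1·0.2·4 + 0.1·0.8·5
= 1.92

E[P2] = 6.56 (similar calculation)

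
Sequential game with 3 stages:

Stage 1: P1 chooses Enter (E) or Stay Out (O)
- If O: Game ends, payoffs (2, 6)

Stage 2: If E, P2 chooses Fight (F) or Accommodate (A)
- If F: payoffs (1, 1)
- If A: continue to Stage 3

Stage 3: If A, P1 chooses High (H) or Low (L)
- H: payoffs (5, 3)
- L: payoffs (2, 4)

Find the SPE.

SPE: (E, A, H); Outcome (5, 3)

Work:
Stage 3: P1 chooses H (5 vs 2)
Stage 2: P2: F->1, A->3 (anticipating H). Choose A
Stage 1: P1: O->2, E->5 (anticipating A, H). Choose E
SPE path: E -> A -> H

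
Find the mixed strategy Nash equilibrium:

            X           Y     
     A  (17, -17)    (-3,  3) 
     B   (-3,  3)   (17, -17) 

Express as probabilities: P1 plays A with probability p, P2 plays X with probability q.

p = 0.5, q = 0.5

Work:
Find probabilities that make opponent indifferent:
P2 chooses q to make P1 indifferent between A and B
P1 chooses p to make P2 indifferent between X and Y
Mixed NE: P1 plays (A: 0.5, B: 0.5), P2 plays (X: 0.5, Y: 0.5)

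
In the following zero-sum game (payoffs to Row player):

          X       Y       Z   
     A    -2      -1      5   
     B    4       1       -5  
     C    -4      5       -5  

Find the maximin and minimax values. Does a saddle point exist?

Maximin = -2, Minimax = 4, Saddle: False

Work:
Row minimums: [-2, -5, -5] → maximin = -2
Column maximums: [4, 5, 5] → minimax = 4
No saddle point (maximin ≠ minimax). Mixed strategy needed.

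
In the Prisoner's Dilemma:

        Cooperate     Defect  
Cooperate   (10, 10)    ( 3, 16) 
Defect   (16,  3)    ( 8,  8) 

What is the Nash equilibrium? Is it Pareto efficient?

(Defect, Defect) is NE; not Pareto efficient

Work:
Defect dominates Cooperate for both players:
If P2 cooperates: Defect (16) > Cooperate (10)
If P2 defects: Defect (8) > Cooperate (3)
NE: (Defect, Defect) with payoff (8, 8)
But (Cooperate, Cooperate) = (10, 10) Pareto dominates (8, 8)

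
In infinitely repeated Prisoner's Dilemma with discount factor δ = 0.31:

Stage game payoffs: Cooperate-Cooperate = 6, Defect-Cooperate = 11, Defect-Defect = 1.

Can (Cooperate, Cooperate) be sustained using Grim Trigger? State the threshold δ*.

δ* = 0.5; since δ = 0.31 < 0.5, cooperation cannot be sustained

Work:
For Grim Trigger:
Cooperate forever: 6/(1-δ)
Defect then punished: 11 + 1·δ/(1-δ)
Need: 6/(1-δ) ≥ 11 + 1·δ/(1-δ)
Solving: δ ≥ (T-R)/(T-P) = (11-6)/(11-1) = 0.5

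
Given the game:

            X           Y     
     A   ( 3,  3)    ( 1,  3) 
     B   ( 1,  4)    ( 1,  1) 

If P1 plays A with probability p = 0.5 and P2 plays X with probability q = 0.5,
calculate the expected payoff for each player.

E[P1] = 1.5, E[P2] = 2.75

Work:
E[P1] = p·q·π₁(A,X) + p·(1-q)·π₁(A,Y) + (1-p)·q·π₁(B,X) + (1-p)·(1-q)·π₁(B,Y)
= 0.5·0.5·3 + 0.5·0.5·1 + 0.5·0.5·1 + 0.5·0.5·1
= 1.5

E[P2] = 2.75 (similar calculation)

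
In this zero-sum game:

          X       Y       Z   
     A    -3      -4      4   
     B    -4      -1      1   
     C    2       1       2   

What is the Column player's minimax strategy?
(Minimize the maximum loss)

Column should play Y, value = 1

Work:
Column player minimizes Row's maximum payoff:
Column X: max payoff to Row = 2
Column Y: max payoff to Row = 1
Column Z: max payoff to Row = 4
Minimum is 1, achieved by column Y.
Minimax strategy: Y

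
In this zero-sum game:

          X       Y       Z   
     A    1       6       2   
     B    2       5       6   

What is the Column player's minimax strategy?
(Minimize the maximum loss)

Column should play X, value = 2

Work:
Column player minimizes Row's maximum payoff:
Column X: max payoff to Row = 2
Column Y: max payoff to Row = 6
Column Z: max payoff to Row = 6
Minimum is 2, achieved by column X.
Minimax strategy: X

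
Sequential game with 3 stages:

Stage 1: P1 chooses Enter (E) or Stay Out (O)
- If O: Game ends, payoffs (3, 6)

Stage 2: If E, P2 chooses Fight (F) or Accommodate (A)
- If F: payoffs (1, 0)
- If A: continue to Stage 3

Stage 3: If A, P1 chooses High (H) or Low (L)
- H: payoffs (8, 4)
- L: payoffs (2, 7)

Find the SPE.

SPE: (E, A, H); Outcome (8, 4)

Work:
Stage 3: P1 chooses H (8 vs 2)
Stage 2: P2: F->0, A->4 (anticipating H). Choose A
Stage 1: P1: O->3, E->8 (anticipating A, H). Choose E
SPE path: E -> A -> H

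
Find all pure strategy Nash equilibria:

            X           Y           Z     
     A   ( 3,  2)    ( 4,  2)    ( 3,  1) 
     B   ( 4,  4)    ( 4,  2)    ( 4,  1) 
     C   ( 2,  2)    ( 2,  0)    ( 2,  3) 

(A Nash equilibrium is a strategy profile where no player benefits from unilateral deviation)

Nash equilibrium: (A, Y), (B, X)

Work:
Best responses:
  P1 vs X: payoffs [3, 4, 2] → best response B (payoff 4)
  P1 vs Y: payoffs [4, 4, 2] → best response A/B (payoff 4)
  P1 vs Z: payoffs [3, 4, 2] → best response B (payoff 4)
  P2 vs A: payoffs [2, 2, 1] → best response X/Y (payoff 2)
  P2 vs B: payoffs [4, 2, 1] → best response X (payoff 4)
  P2 vs C: payoffs [2, 0, 3] → best response Z (payoff 3)
Mutual best responses: (A,Y), (B,X) → Nash equilibria.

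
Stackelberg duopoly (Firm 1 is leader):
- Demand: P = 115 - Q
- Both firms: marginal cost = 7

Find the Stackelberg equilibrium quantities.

q₁* (leader) = 54.0, q₂* (follower) = 27.0

Work:
Follower's reaction: q₂ = (a - c - q₁)/2
Leader substitutes: π₁ = q₁·(a - q₁ - (a-c-q₁)/2 - c)
FOC: q₁* = (115 - 7)/2 = 54.00
Then: q₂* = (115 - 7 - 54.0)/2 = 27.00
Leader has first-mover advantage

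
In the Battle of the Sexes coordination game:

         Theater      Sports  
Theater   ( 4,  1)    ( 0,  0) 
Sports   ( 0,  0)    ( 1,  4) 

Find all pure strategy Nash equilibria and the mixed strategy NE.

Pure NE: (Theater, Theater) and (Sports, Sports); Mixed NE: p = 0.8, q = 0.2

Work:
Check pure NE:
(Theater, Theater): (4, 1) - no unilateral deviation beneficial
(Sports, Sports): (1, 4) - no unilateral deviation beneficial
Mixed NE: P1 plays Theater with p = 0.8, P2 plays Theater with q = 0.2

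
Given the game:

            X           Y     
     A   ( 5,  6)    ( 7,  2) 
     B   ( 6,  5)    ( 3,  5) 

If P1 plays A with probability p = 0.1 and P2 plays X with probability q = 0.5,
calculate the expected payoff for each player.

E[P1] = 4.65, E[P2] = 4.9

Work:
E[P1] = p·q·π₁(A,X) + p·(1-q)·π₁(A,Y) + (1-p)·q·π₁(B,X) + (1-p)·(1-q)·π₁(B,Y)
= 0.1·0.5·5 + 0.1·0.5·7 + 0.9·0.5·6 + 0.9·0.5·3
= 4.65

E[P2] = 4.9 (similar calculation)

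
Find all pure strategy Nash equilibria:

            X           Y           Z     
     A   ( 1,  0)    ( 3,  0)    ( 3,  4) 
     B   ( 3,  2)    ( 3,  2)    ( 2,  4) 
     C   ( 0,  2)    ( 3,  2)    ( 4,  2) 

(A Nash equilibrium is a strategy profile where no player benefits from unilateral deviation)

Nash equilibrium: (C, Y), (C, Z)

Work:
Best responses:
  P1 vs X: payoffs [1, 3, 0] → best response B (payoff 3)
  P1 vs Y: payoffs [3, 3, 3] → best response A/B/C (payoff 3)
  P1 vs Z: payoffs [3, 2, 4] → best response C (payoff 4)
  P2 vs A: payoffs [0, 0, 4] → best response Z (payoff 4)
  P2 vs B: payoffs [2, 2, 4] → best response Z (payoff 4)
  P2 vs C: payoffs [2, 2, 2] → best response X/Y/Z (payoff 2)
Mutual best responses: (C,Y), (C,Z) → Nash equilibria.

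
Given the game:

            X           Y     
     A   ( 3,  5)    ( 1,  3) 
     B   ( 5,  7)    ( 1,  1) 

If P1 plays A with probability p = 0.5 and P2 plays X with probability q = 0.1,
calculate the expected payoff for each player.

E[P1] = 1.3, E[P2] = 2.4

Work:
E[P1] = p·q·π₁(A,X) + p·(1-q)·π₁(A,Y) + (1-p)·q·π₁(B,X) + (1-p)·(1-q)·π₁(B,Y)
= 0.5·0.1·3 + 0.5·0.9·1 + 0.5·0.1·5 + 0.5·0.9·1
= 1.3

E[P2] = 2.4 (similar calculation)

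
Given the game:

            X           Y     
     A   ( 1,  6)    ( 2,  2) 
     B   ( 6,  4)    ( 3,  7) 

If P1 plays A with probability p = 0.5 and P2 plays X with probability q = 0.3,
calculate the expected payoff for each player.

E[P1] = 2.8, E[P2] = 4.65

Work:
E[P1] = p·q·π₁(A,X) + p·(1-q)·π₁(A,Y) + (1-p)·q·π₁(B,X) + (1-p)·(1-q)·π₁(B,Y)
= 0.5·0.3·1 + 0.5·0.7·2 + 0.5·0.3·6 + 0.5·0.7·3
= 2.8

E[P2] = 4.65 (similar calculation)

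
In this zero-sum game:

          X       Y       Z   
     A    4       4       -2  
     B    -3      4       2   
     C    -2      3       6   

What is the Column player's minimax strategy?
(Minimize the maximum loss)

Column should play X or Y (all achieve the minimum), value = 4

Work:
Column player minimizes Row's maximum payoff:
Column X: max payoff to Row = 4
Column Y: max payoff to Row = 4
Column Z: max payoff to Row = 6
Minimum is 4, achieved by columns X, Y (tied).
Each of X or Y is a minimax strategy.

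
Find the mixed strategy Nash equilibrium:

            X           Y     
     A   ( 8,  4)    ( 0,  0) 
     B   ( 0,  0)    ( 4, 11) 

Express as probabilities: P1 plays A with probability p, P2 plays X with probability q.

p = 0.7333, q = 0.3333

Work:
Find probabilities that make opponent indifferent:
P2 chooses q to make P1 indifferent between A and B
P1 chooses p to make P2 indifferent between X and Y
Mixed NE: P1 plays (A: 0.7333, B: 0.2667), P2 plays (X: 0.3333, Y: 0.6667)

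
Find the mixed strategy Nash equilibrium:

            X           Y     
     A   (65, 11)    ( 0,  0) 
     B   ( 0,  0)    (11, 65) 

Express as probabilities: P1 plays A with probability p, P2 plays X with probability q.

p = 0.8553, q = 0.1447

Work:
Find probabilities that make opponent indifferent:
P2 chooses q to make P1 indifferent between A and B
P1 chooses p to make P2 indifferent between X and Y
Mixed NE: P1 plays (A: 0.8553, B: 0.1447), P2 plays (X: 0.1447, Y: 0.8553)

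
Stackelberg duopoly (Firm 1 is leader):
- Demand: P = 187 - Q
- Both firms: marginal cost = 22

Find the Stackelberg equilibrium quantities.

q₁* (leader) = 82.5, q₂* (follower) = 41.25

Work:
Follower's reaction: q₂ = (a - c - q₁)/2
Leader substitutes: π₁ = q₁·(a - q₁ - (a-c-q₁)/2 - c)
FOC: q₁* = (187 - 22)/2 = 82.50
Then: q₂* = (187 - 22 - 82.5)/2 = 41.25
Leader has first-mover advantage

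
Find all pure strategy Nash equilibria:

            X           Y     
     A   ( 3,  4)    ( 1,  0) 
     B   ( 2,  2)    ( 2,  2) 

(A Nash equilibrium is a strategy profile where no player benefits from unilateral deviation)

Nash equilibrium: (A, X), (B, Y)

Work:
Best responses:
  P1 vs X: payoffs [3, 2] → best response A (payoff 3)
  P1 vs Y: payoffs [1, 2] → best response B (payoff 2)
  P2 vs A: payoffs [4, 0] → best response X (payoff 4)
  P2 vs B: payoffs [2, 2] → best response X/Y (payoff 2)
Mutual best responses: (A,X), (B,Y) → Nash equilibria.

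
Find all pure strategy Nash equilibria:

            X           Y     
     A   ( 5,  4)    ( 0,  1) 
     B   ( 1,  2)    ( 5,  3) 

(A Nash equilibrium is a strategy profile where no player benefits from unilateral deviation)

Nash equilibrium: (A, X), (B, Y)

Work:
Best responses:
  P1 vs X: payoffs [5, 1] → best response A (payoff 5)
  P1 vs Y: payoffs [0, 5] → best response B (payoff 5)
  P2 vs A: payoffs [4, 1] → best response X (payoff 4)
  P2 vs B: payoffs [2, 3] → best response Y (payoff 3)
Mutual best responses: (A,X), (B,Y) → Nash equilibria.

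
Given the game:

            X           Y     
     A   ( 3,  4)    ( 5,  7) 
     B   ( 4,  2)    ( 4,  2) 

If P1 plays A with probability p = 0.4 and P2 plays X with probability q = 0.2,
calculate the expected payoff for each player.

E[P1] = 4.24, E[P2] = 3.76

Work:
E[P1] = p·q·π₁(A,X) + p·(1-q)·π₁(A,Y) + (1-p)·q·π₁(B,X) + (1-p)·(1-q)·π₁(B,Y)
= 0.4·0.2·3 + 0.4·0.8·5 + 0.6·0.2·4 + 0.6·0.8·4
= 4.24

E[P2] = 3.76 (similar calculation)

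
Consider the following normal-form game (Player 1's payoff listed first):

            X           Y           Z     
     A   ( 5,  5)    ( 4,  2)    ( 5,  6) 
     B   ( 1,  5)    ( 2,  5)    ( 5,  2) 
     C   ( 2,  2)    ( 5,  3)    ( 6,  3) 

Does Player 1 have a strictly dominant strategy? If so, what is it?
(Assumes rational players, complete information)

No strictly dominant strategy exists for Player 1

Work:
A strategy strictly dominates another if it gives a strictly higher payoff against every opponent action. Compare each pair of P1's strategies column-by-column:
  A vs B: [5 vs 1, 4 vs 2, 5 vs 5] → A does not strictly dominate B (column Z: 5 ≤ 5)
  A vs C: [5 vs 2, 4 vs 5, 5 vs 6] → A does not strictly dominate C (column Y: 4 ≤ 5)
  B vs A: [1 vs 5, 2 vs 4, 5 vs 5] → B does not strictly dominate A (column X: 1 ≤ 5)
  B vs C: [1 vs 2, 2 vs 5, 5 vs 6] → B does not strictly dominate C (column X: 1 ≤ 2)
  C vs A: [2 vs 5, 5 vs 4, 6 vs 5] → C does not strictly dominate A (column X: 2 ≤ 5)
  C vs B: [2 vs 1, 5 vs 2, 6 vs 5] → C strictly dominates B
No single strategy strictly dominates all others → no strictly dominant strategy.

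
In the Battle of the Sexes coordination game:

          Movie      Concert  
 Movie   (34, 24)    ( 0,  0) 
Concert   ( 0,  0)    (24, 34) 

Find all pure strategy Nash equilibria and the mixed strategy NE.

Pure NE: (Movie, Movie) and (Concert, Concert); Mixed NE: p = 0.5862, q = 0.4138

Work:
Check pure NE:
(Movie, Movie): (34, 24) - no unilateral deviation beneficial
(Concert, Concert): (24, 34) - no unilateral deviation beneficial
Mixed NE: P1 plays Movie with p = 0.5862, P2 plays Movie with q = 0.4138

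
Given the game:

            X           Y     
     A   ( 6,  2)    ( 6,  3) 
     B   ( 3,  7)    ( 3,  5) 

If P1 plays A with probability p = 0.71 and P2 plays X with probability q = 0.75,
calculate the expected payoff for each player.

E[P1] = 5.13, E[P2] = 3.4825

Work:
E[P1] = p·q·π₁(A,X) + p·(1-q)·π₁(A,Y) + (1-p)·q·π₁(B,X) + (1-p)·(1-q)·π₁(B,Y)
= 0.71·0.75·6 + 0.71·0.25·6 + 0.29·0.75·3 + 0.29·0.25·3
= 5.13

E[P2] = 3.4825 (similar calculation)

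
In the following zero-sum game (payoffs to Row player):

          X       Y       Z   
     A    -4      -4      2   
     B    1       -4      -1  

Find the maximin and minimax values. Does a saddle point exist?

Maximin = -4, Minimax = -4, Saddle: True

Work:
Row minimums: [-4, -4] → maximin = -4
Column maximums: [1, -4, 2] → minimax = -4
Saddle point exists! Game value = -4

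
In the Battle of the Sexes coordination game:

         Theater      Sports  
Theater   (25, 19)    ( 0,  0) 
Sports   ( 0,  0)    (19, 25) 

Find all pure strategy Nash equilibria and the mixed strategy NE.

Pure NE: (Theater, Theater) and (Sports, Sports); Mixed NE: p = 0.5682, q = 0.4318

Work:
Check pure NE:
(Theater, Theater): (25, 19) - no unilateral deviation beneficial
(Sports, Sports): (19, 25) - no unilateral deviation beneficial
Mixed NE: P1 plays Theater with p = 0.5682, P2 plays Theater with q = 0.4318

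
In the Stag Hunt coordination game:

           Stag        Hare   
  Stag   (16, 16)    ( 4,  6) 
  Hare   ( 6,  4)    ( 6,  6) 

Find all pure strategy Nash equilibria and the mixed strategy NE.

Pure NE: (Stag, Stag) and (Hare, Hare); Mixed NE: p = 0.1667, q = 0.1667

Work:
Check pure NE:
(Stag, Stag): (16, 16) - no unilateral deviation beneficial
(Hare, Hare): (6, 6) - no unilateral deviation beneficial
Mixed NE: P1 plays Stag with p = 0.1667, P2 plays Stag with q = 0.1667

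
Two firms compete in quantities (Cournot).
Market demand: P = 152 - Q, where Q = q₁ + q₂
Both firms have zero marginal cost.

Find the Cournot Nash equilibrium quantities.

q₁* = q₂* = 50.67; P* = 50.67

Work:
Profit: π_i = P·q_i = (a - q_i - q_j)·q_i
FOC: ∂π_i/∂q_i = a - 2q_i - q_j = 0
Reaction function: q_i = (152 - q_j)/2
Symmetry: q* = 152/3 = 50.67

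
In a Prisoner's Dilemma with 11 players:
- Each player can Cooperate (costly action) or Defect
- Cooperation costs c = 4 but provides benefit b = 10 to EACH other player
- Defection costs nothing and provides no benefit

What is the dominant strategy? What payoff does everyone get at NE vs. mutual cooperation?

Dominant: Defect; NE payoff = 0; Coop payoff = 96

Work:
Defect dominates (saves cost c = 4, benefit to others is external)
NE: All defect → everyone gets 0
If all cooperate: each receives (10)×10 - 4 = 96
Social dilemma: 96 > 0 but NE gives 0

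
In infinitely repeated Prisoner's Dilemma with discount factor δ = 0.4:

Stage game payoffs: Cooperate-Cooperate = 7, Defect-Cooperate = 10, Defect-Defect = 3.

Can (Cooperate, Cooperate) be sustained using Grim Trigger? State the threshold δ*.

δ* = 0.4286; since δ = 0.4 < 0.4286, cooperation cannot be sustained

Work:
For Grim Trigger:
Cooperate forever: 7/(1-δ)
Defect then punished: 10 + 3·δ/(1-δ)
Need: 7/(1-δ) ≥ 10 + 3·δ/(1-δ)
Solving: δ ≥ (T-R)/(T-P) = (10-7)/(10-3) = 0.4286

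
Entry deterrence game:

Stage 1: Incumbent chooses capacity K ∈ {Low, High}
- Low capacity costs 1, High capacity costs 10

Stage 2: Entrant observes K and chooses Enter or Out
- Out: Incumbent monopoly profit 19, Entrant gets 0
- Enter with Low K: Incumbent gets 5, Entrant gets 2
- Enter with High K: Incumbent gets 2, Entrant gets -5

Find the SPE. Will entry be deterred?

SPE: (High, Enter|Low, Out|High); Entry deterred. Incumbent net profit = 9

Work:
After Low K: Entrant enters (2 > 0)
After High K: Entrant stays out (-5 < 0)
Incumbent: Low → 5−1=4, High → 19−10=9
Incumbent chooses High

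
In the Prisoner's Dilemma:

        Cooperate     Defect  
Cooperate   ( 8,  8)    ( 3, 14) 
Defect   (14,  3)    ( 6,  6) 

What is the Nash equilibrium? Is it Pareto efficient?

(Defect, Defect) is NE; not Pareto efficient

Work:
Defect dominates Cooperate for both players:
If P2 cooperates: Defect (14) > Cooperate (8)
If P2 defects: Defect (6) > Cooperate (3)
NE: (Defect, Defect) with payoff (6, 6)
But (Cooperate, Cooperate) = (8, 8) Pareto dominates (6, 6)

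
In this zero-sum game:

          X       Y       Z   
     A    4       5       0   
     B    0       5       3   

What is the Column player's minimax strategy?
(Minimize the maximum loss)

Column should play Z, value = 3

Work:
Column player minimizes Row's maximum payoff:
Column X: max payoff to Row = 4
Column Y: max payoff to Row = 5
Column Z: max payoff to Row = 3
Minimum is 3, achieved by column Z.
Minimax strategy: Z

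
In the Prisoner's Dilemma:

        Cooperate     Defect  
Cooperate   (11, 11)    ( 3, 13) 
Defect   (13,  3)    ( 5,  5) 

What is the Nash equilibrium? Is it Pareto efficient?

(Defect, Defect) is NE; not Pareto efficient

Work:
Defect dominates Cooperate for both players:
If P2 cooperates: Defect (13) > Cooperate (11)
If P2 defects: Defect (5) > Cooperate (3)
NE: (Defect, Defect) with payoff (5, 5)
But (Cooperate, Cooperate) = (11, 11) Pareto dominates (5, 5)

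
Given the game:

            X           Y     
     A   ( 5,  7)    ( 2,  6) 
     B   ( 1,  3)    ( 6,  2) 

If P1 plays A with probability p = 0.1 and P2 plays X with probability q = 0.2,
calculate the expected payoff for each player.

E[P1] = 4.76, E[P2] = 2.6

Work:
E[P1] = p·q·π₁(A,X) + p·(1-q)·π₁(A,Y) + (1-p)·q·π₁(B,X) + (1-p)·(1-q)·π₁(B,Y)
= 0.1·0.2·5 + 0.1·0.8·2 + 0.9·0.2·1 + 0.9·0.8·6
= 4.76

E[P2] = 2.6 (similar calculation)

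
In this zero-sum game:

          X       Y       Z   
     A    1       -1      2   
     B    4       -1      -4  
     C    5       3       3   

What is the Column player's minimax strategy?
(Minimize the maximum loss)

Column should play Y or Z (all achieve the minimum), value = 3

Work:
Column player minimizes Row's maximum payoff:
Column X: max payoff to Row = 5
Column Y: max payoff to Row = 3
Column Z: max payoff to Row = 3
Minimum is 3, achieved by columns Y, Z (tied).
Each of Y or Z is a minimax strategy.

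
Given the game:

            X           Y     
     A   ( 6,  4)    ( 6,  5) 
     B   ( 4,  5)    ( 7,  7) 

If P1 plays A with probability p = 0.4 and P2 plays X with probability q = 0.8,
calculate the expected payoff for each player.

E[P1] = 5.16, E[P2] = 4.92

Work:
E[P1] = p·q·π₁(A,X) + p·(1-q)·π₁(A,Y) + (1-p)·q·π₁(B,X) + (1-p)·(1-q)·π₁(B,Y)
= 0.4·0.8·6 + 0.4·0.2·6 + 0.6·0.8·4 + 0.6·0.2·7
= 5.16

E[P2] = 4.92 (similar calculation)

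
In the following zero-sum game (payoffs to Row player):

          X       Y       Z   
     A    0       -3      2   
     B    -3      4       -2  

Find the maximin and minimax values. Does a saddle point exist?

Maximin = -3, Minimax = 0, Saddle: False

Work:
Row minimums: [-3, -3] → maximin = -3
Column maximums: [0, 4, 2] → minimax = 0
No saddle point (maximin ≠ minimax). Mixed strategy needed.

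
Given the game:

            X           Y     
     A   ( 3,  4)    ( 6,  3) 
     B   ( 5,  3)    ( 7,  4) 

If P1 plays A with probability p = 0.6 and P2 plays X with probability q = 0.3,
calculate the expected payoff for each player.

E[P1] = 5.62, E[P2] = 3.46

Work:
E[P1] = p·q·π₁(A,X) + p·(1-q)·π₁(A,Y) + (1-p)·q·π₁(B,X) + (1-p)·(1-q)·π₁(B,Y)
= 0.6·0.3·3 + 0.6·0.7·6 + 0.4·0.3·5 + 0.4·0.7·7
= 5.62

E[P2] = 3.46 (similar calculation)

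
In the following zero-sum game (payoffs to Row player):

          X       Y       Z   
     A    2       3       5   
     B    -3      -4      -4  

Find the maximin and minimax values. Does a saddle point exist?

Maximin = 2, Minimax = 2, Saddle: True

Work:
Row minimums: [2, -4] → maximin = 2
Column maximums: [2, 3, 5] → minimax = 2
Saddle point exists! Game value = 2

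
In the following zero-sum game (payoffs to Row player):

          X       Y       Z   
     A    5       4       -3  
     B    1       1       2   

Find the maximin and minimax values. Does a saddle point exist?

Maximin = 1, Minimax = 2, Saddle: False

Work:
Row minimums: [-3, 1] → maximin = 1
Column maximums: [5, 4, 2] → minimax = 2
No saddle point (maximin ≠ minimax). Mixed strategy needed.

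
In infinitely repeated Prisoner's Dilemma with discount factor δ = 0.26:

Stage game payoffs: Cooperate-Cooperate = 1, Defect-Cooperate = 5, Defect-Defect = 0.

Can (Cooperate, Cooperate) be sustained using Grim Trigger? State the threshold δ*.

δ* = 0.8; since δ = 0.26 < 0.8, cooperation cannot be sustained

Work:
For Grim Trigger:
Cooperate forever: 1/(1-δ)
Defect then punished: 5 + 0·δ/(1-δ)
Need: 1/(1-δ) ≥ 5 + 0·δ/(1-δ)
Solving: δ ≥ (T-R)/(T-P) = (5-1)/(5-0) = 0.8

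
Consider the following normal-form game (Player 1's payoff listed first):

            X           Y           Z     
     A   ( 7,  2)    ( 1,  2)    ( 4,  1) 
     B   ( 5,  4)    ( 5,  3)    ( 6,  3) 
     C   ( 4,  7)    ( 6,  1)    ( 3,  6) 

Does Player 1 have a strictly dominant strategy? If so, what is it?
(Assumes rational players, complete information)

No strictly dominant strategy exists for Player 1

Work:
A strategy strictly dominates another if it gives a strictly higher payoff against every opponent action. Compare each pair of P1's strategies column-by-column:
  A vs B: [7 vs 5, 1 vs 5, 4 vs 6] → A does not strictly dominate B (column Y: 1 ≤ 5)
  A vs C: [7 vs 4, 1 vs 6, 4 vs 3] → A does not strictly dominate C (column Y: 1 ≤ 6)
  B vs A: [5 vs 7, 5 vs 1, 6 vs 4] → B does not strictly dominate A (column X: 5 ≤ 7)
  B vs C: [5 vs 4, 5 vs 6, 6 vs 3] → B does not strictly dominate C (column Y: 5 ≤ 6)
  C vs A: [4 vs 7, 6 vs 1, 3 vs 4] → C does not strictly dominate A (column X: 4 ≤ 7)
  C vs B: [4 vs 5, 6 vs 5, 3 vs 6] → C does not strictly dominate B (column X: 4 ≤ 5)
No single strategy strictly dominates all others → no strictly dominant strategy.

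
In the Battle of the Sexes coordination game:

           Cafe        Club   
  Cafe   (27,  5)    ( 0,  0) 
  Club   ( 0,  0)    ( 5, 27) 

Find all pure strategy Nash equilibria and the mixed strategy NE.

Pure NE: (Cafe, Cafe) and (Club, Club); Mixed NE: p = 0.8438, q = 0.1562

Work:
Check pure NE:
(Cafe, Cafe): (27, 5) - no unilateral deviation beneficial
(Club, Club): (5, 27) - no unilateral deviation beneficial
Mixed NE: P1 plays Cafe with p = 0.8438, P2 plays Cafe with q = 0.1562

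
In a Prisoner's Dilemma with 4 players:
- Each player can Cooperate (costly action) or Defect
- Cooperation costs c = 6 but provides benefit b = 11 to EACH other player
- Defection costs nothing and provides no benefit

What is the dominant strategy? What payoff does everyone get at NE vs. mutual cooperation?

Dominant: Defect; NE payoff = 0; Coop payoff = 27

Work:
Defect dominates (saves cost c = 6, benefit to others is external)
NE: All defect → everyone gets 0
If all cooperate: each receives (3)×11 - 6 = 27
Social dilemma: 27 > 0 but NE gives 0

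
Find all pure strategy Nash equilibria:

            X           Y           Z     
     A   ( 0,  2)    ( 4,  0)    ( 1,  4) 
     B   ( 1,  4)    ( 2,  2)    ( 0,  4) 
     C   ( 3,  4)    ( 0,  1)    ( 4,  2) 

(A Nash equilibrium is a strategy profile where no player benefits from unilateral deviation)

Nash equilibrium: (C, X)

Work:
Best responses:
  P1 vs X: payoffs [0, 1, 3] → best response C (payoff 3)
  P1 vs Y: payoffs [4, 2, 0] → best response A (payoff 4)
  P1 vs Z: payoffs [1, 0, 4] → best response C (payoff 4)
  P2 vs A: payoffs [2, 0, 4] → best response Z (payoff 4)
  P2 vs B: payoffs [4, 2, 4] → best response X/Z (payoff 4)
  P2 vs C: payoffs [4, 1, 2] → best response X (payoff 4)
Mutual best responses: (C,X) → Nash equilibria.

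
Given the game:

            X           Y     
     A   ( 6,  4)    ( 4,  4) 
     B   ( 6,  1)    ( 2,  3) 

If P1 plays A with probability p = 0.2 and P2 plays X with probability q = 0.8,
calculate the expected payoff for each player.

E[P1] = 5.28, E[P2] = 1.92

Work:
E[P1] = p·q·π₁(A,X) + p·(1-q)·π₁(A,Y) + (1-p)·q·π₁(B,X) + (1-p)·(1-q)·π₁(B,Y)
= 0.2·0.8·6 + 0.2·0.2·4 + 0.8·0.8·6 + 0.8·0.2·2
= 5.28

E[P2] = 1.92 (similar calculation)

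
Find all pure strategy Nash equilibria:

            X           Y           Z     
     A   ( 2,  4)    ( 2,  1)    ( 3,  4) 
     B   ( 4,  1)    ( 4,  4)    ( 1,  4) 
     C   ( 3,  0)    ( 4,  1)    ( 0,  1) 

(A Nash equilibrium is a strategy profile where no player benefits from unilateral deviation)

Nash equilibrium: (A, Z), (B, Y), (C, Y)

Work:
Best responses:
  P1 vs X: payoffs [2, 4, 3] → best response B (payoff 4)
  P1 vs Y: payoffs [2, 4, 4] → best response B/C (payoff 4)
  P1 vs Z: payoffs [3, 1, 0] → best response A (payoff 3)
  P2 vs A: payoffs [4, 1, 4] → best response X/Z (payoff 4)
  P2 vs B: payoffs [1, 4, 4] → best response Y/Z (payoff 4)
  P2 vs C: payoffs [0, 1, 1] → best response Y/Z (payoff 1)
Mutual best responses: (A,Z), (B,Y), (C,Y) → Nash equilibria.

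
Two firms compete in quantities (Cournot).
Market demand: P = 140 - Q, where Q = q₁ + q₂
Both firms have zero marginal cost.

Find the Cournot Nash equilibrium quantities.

q₁* = q₂* = 46.67; P* = 46.67

Work:
Profit: π_i = P·q_i = (a - q_i - q_j)·q_i
FOC: ∂π_i/∂q_i = a - 2q_i - q_j = 0
Reaction function: q_i = (140 - q_j)/2
Symmetry: q* = 140/3 = 46.67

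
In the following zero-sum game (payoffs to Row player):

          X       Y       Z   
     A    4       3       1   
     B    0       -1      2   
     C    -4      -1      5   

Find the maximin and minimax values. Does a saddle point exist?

Maximin = 1, Minimax = 3, Saddle: False

Work:
Row minimums: [1, -1, -4] → maximin = 1
Column maximums: [4, 3, 5] → minimax = 3
No saddle point (maximin ≠ minimax). Mixed strategy needed.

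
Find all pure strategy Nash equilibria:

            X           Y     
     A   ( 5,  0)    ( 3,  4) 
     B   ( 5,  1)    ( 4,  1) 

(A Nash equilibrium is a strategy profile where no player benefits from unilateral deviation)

Nash equilibrium: (B, X), (B, Y)

Work:
Best responses:
  P1 vs X: payoffs [5, 5] → best response A/B (payoff 5)
  P1 vs Y: payoffs [3, 4] → best response B (payoff 4)
  P2 vs A: payoffs [0, 4] → best response Y (payoff 4)
  P2 vs B: payoffs [1, 1] → best response X/Y (payoff 1)
Mutual best responses: (B,X), (B,Y) → Nash equilibria.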